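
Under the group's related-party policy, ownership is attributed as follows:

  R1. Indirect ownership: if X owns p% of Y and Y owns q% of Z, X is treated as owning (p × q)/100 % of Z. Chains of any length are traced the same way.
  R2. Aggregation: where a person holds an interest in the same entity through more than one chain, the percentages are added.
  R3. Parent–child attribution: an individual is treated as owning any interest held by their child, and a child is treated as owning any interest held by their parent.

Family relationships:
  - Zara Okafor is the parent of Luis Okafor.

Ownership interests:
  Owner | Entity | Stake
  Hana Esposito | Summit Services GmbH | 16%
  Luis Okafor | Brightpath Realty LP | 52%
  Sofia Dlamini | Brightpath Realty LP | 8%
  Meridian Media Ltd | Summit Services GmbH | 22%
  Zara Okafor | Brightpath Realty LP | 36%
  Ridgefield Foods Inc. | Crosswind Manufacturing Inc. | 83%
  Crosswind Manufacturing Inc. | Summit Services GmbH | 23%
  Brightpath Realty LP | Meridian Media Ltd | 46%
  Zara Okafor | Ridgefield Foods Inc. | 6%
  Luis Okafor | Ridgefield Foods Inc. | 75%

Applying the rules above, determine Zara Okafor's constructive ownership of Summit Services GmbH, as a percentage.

24.3685%

By parent–child attribution (R3), Zara Okafor is treated as also owning Luis Okafor's interest in Brightpath Realty LP, giving 36% + 52% = 88%.
By parent–child attribution (R3), Zara Okafor is treated as also owning Luis Okafor's interest in Ridgefield Foods Inc, giving 6% + 75% = 81%.
Chain via Brightpath Realty LP → Meridian Media Ltd (R1): 88% × 46% × 22% = 8.9056% of Summit Services GmbH.
Chain via Ridgefield Foods Inc. → Crosswind Manufacturing Inc. (R1): 81% × 83% × 23% = 15.4629% of Summit Services GmbH.
Aggregating (R2): 8.9056% + 15.4629% = 24.3685%.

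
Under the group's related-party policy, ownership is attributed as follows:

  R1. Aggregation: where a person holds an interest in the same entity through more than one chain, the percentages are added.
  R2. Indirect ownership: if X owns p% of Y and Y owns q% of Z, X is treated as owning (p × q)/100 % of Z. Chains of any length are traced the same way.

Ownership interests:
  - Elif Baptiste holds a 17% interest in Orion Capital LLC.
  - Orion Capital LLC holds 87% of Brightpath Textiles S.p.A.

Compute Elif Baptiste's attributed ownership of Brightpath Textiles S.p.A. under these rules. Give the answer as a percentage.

Chain via Orion Capital LLC (R2): 17% × 87% = 14.79% of Brightpath Textiles S.p.A.

14.79%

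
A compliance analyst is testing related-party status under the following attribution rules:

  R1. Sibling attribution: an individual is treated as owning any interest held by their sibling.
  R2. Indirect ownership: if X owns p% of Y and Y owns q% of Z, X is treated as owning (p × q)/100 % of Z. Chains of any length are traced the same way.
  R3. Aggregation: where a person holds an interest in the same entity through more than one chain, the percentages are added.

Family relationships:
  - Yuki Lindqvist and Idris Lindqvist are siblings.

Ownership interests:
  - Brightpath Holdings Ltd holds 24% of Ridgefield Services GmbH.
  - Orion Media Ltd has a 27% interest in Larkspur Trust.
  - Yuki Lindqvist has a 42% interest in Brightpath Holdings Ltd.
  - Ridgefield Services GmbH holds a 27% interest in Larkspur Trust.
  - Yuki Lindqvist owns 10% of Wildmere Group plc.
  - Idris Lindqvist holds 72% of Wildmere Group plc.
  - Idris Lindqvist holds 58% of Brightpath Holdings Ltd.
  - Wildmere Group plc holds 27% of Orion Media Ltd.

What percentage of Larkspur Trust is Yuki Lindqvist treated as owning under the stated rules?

By sibling attribution (R1), Yuki Lindqvist is treated as also owning Idris Lindqvist's interest in Wildmere Group plc, giving 10% + 72% = 82%.
By sibling attribution (R1), Yuki Lindqvist is treated as also owning Idris Lindqvist's interest in Brightpath Holdings Ltd, giving 42% + 58% = 100%.
Chain via Wildmere Group plc → Orion Media Ltd (R2): 82% × 27% × 27% = 5.9778% of Larkspur Trust.
Chain via Brightpath Holdings Ltd → Ridgefield Services GmbH (R2): 100% × 24% × 27% = 6.48% of Larkspur Trust.
Aggregating (R3): 5.9778% + 6.48% = 12.4578%.

12.4578%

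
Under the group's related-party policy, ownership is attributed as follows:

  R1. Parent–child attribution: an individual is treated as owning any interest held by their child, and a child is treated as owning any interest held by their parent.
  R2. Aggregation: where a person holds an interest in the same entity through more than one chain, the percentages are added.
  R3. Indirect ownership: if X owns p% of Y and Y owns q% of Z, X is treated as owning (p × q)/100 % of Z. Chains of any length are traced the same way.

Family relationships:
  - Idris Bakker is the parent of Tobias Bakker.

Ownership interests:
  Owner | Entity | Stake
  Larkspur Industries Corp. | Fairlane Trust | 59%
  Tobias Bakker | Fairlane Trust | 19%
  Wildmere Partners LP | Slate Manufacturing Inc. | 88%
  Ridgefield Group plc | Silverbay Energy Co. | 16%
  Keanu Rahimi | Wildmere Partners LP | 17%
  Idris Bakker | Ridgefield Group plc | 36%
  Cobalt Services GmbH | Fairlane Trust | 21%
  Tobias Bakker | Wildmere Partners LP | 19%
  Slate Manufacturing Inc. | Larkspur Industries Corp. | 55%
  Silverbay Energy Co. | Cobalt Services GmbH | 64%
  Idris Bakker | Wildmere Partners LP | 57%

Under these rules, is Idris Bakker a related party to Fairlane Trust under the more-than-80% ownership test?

By parent–child attribution (R1), Idris Bakker is treated as also owning Tobias Bakker's interest in Wildmere Partners LP, giving 57% + 19% = 76%.
By parent–child attribution (R1), Idris Bakker is treated as owning Tobias Bakker's 19% interest in Fairlane Trust.
Chain via Ridgefield Group plc → Silverbay Energy Co. → Cobalt Services GmbH (R3): 36% × 16% × 64% × 21% = 0.774144% of Fairlane Trust.
Chain via Wildmere Partners LP → Slate Manufacturing Inc. → Larkspur Industries Corp. (R3): 76% × 88% × 55% × 59% = 21.70256% of Fairlane Trust.
Direct interest in Fairlane Trust: 19%.
Aggregating (R2): 0.774144% + 21.70256% + 19% = 41.476704%.
41.476704% does not exceed the 80% threshold, so Idris is not a related party to Fairlane Trust.

No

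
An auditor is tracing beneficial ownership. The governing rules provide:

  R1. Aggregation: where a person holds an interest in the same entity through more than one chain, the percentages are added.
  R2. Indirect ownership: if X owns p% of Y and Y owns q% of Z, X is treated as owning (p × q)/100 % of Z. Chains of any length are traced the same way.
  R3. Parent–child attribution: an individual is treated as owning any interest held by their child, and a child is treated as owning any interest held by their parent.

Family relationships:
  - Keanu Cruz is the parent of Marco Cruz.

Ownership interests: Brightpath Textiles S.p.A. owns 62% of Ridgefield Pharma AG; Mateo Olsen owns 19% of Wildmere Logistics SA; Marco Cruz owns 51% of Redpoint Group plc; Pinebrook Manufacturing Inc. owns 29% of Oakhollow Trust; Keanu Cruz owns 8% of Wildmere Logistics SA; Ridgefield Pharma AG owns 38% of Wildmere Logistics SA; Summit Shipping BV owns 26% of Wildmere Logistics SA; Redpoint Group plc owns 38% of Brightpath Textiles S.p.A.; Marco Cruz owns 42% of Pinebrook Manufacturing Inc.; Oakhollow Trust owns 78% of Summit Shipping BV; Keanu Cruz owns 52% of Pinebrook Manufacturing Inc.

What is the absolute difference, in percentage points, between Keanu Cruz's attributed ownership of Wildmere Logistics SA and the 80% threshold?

By parent–child attribution (R3), Keanu Cruz is treated as also owning Marco Cruz's interest in Pinebrook Manufacturing Inc, giving 52% + 42% = 94%.
By parent–child attribution (R3), Keanu Cruz is treated as owning Marco Cruz's 51% interest in Redpoint Group plc.
Chain via Pinebrook Manufacturing Inc. → Oakhollow Trust → Summit Shipping BV (R2): 94% × 29% × 78% × 26% = 5.528328% of Wildmere Logistics SA.
Direct interest in Wildmere Logistics SA: 8%.
Chain via Redpoint Group plc → Brightpath Textiles S.p.A. → Ridgefield Pharma AG (R2): 51% × 38% × 62% × 38% = 4.565928% of Wildmere Logistics SA.
Aggregating (R1): 5.528328% + 8% + 4.565928% = 18.094256%.
18.094256% falls short of the 80% threshold by 61.905744 percentage points.

61.905744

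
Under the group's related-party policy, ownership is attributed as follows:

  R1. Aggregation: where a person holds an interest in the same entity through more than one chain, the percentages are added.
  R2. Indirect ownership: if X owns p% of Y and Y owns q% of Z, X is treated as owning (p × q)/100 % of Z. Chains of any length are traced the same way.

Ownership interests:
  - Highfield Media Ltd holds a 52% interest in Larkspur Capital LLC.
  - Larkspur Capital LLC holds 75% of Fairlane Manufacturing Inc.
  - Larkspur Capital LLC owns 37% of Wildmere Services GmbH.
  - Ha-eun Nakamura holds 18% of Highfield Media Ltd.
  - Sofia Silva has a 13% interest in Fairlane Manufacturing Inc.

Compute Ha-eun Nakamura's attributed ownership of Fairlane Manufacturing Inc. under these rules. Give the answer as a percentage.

7.02%

Chain via Highfield Media Ltd → Larkspur Capital LLC (R2): 18% × 52% × 75% = 7.02% of Fairlane Manufacturing Inc.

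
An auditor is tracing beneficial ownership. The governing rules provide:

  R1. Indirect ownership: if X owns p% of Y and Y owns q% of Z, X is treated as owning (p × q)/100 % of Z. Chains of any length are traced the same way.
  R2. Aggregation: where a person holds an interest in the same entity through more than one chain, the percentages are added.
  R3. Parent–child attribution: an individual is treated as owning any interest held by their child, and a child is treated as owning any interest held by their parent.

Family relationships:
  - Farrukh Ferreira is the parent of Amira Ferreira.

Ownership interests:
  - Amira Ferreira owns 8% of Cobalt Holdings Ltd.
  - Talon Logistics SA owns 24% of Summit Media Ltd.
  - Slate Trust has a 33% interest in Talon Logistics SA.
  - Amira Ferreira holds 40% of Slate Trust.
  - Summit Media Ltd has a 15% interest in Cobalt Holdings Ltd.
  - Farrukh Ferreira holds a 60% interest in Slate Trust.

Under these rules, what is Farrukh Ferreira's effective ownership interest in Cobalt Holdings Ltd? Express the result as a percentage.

By parent–child attribution (R3), Farrukh Ferreira is treated as also owning Amira Ferreira's interest in Slate Trust, giving 60% + 40% = 100%.
By parent–child attribution (R3), Farrukh Ferreira is treated as owning Amira Ferreira's 8% interest in Cobalt Holdings Ltd.
Chain via Slate Trust → Talon Logistics SA → Summit Media Ltd (R1): 100% × 33% × 24% × 15% = 1.188% of Cobalt Holdings Ltd.
Direct interest in Cobalt Holdings Ltd: 8%.
Aggregating (R2): 1.188% + 8% = 9.188%.

9.188%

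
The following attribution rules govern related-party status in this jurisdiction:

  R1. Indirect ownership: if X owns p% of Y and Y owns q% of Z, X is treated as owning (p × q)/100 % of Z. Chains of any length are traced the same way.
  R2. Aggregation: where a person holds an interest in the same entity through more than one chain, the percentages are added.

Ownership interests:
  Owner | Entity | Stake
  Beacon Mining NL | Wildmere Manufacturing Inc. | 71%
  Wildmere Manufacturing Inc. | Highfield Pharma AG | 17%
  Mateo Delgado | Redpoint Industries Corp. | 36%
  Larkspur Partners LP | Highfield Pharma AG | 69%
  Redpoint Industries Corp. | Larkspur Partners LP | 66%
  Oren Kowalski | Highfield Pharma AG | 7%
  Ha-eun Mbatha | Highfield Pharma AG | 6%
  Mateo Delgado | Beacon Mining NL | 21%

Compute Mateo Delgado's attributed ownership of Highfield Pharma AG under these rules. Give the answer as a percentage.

18.9291%

Chain via Beacon Mining NL → Wildmere Manufacturing Inc. (R1): 21% × 71% × 17% = 2.5347% of Highfield Pharma AG.
Chain via Redpoint Industries Corp. → Larkspur Partners LP (R1): 36% × 66% × 69% = 16.3944% of Highfield Pharma AG.
Aggregating (R2): 2.5347% + 16.3944% = 18.9291%.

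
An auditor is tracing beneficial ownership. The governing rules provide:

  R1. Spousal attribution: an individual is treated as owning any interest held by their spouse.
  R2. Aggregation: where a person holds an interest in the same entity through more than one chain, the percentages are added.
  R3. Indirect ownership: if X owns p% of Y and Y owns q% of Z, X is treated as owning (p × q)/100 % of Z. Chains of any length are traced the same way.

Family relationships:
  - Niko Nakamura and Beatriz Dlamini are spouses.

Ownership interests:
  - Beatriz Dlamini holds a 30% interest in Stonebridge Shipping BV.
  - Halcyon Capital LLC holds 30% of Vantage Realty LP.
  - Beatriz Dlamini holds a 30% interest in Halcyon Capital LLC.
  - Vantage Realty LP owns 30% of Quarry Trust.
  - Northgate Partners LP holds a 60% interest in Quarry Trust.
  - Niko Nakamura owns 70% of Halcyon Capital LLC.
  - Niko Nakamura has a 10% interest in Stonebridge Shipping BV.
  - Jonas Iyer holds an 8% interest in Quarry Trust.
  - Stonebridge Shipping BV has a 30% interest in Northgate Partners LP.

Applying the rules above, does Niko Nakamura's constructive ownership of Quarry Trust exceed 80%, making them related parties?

By spousal attribution (R1), Niko Nakamura is treated as also owning Beatriz Dlamini's interest in Stonebridge Shipping BV, giving 10% + 30% = 40%.
By spousal attribution (R1), Niko Nakamura is treated as also owning Beatriz Dlamini's interest in Halcyon Capital LLC, giving 70% + 30% = 100%.
Chain via Stonebridge Shipping BV → Northgate Partners LP (R3): 40% × 30% × 60% = 7.2% of Quarry Trust.
Chain via Halcyon Capital LLC → Vantage Realty LP (R3): 100% × 30% × 30% = 9% of Quarry Trust.
Aggregating (R2): 7.2% + 9% = 16.2%.
16.2% does not exceed the 80% threshold, so Niko is not a related party to Quarry Trust.

No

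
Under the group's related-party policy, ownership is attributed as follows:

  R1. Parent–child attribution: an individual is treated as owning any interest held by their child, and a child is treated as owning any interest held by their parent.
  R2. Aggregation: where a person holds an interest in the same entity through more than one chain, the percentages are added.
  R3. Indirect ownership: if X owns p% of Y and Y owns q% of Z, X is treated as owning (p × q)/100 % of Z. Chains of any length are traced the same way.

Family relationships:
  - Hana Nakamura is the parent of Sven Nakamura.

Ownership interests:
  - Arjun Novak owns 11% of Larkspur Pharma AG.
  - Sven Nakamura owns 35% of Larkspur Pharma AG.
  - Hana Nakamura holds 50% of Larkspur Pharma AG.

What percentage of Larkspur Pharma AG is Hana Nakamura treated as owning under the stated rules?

By parent–child attribution (R1), Hana Nakamura is treated as also owning Sven Nakamura's interest in Larkspur Pharma AG, giving 50% + 35% = 85%.
Direct interest in Larkspur Pharma AG: 85%.

85%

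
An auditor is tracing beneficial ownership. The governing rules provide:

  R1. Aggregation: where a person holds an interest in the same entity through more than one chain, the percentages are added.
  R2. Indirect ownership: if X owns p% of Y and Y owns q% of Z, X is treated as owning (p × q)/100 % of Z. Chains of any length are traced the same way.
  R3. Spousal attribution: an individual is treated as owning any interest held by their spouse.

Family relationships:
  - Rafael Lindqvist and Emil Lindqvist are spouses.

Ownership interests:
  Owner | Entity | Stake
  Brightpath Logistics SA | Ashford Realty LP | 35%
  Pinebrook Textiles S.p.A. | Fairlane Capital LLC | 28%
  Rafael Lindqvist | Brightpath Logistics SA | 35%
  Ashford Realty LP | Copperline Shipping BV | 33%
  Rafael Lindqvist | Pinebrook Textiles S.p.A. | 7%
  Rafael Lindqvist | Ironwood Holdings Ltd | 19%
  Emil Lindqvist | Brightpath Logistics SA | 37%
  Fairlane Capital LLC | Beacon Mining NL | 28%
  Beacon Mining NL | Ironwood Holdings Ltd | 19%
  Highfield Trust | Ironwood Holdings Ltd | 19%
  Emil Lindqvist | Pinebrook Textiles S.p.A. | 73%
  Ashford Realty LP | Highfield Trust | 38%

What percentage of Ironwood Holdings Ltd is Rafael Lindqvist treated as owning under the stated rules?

By spousal attribution (R3), Rafael Lindqvist is treated as also owning Emil Lindqvist's interest in Pinebrook Textiles S.p.A, giving 7% + 73% = 80%.
By spousal attribution (R3), Rafael Lindqvist is treated as also owning Emil Lindqvist's interest in Brightpath Logistics SA, giving 35% + 37% = 72%.
Chain via Pinebrook Textiles S.p.A. → Fairlane Capital LLC → Beacon Mining NL (R2): 80% × 28% × 28% × 19% = 1.19168% of Ironwood Holdings Ltd.
Chain via Brightpath Logistics SA → Ashford Realty LP → Highfield Trust (R2): 72% × 35% × 38% × 19% = 1.81944% of Ironwood Holdings Ltd.
Direct interest in Ironwood Holdings Ltd: 19%.
Aggregating (R1): 1.19168% + 1.81944% + 19% = 22.01112%.

22.01112%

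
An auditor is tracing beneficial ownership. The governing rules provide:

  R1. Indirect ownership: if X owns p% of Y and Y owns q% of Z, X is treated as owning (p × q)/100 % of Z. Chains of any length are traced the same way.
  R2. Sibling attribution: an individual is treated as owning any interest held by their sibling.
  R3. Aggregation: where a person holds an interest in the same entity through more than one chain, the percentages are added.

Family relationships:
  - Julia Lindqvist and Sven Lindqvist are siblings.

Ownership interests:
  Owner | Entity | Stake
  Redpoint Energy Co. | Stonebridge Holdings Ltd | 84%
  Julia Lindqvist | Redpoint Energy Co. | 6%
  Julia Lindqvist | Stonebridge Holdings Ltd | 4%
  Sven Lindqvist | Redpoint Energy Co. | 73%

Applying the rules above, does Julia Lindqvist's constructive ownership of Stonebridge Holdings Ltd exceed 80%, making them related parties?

By sibling attribution (R2), Julia Lindqvist is treated as also owning Sven Lindqvist's interest in Redpoint Energy Co, giving 6% + 73% = 79%.
Chain via Redpoint Energy Co. (R1): 79% × 84% = 66.36% of Stonebridge Holdings Ltd.
Direct interest in Stonebridge Holdings Ltd: 4%.
Aggregating (R3): 66.36% + 4% = 70.36%.
70.36% does not exceed the 80% threshold, so Julia is not a related party to Stonebridge Holdings Ltd.

No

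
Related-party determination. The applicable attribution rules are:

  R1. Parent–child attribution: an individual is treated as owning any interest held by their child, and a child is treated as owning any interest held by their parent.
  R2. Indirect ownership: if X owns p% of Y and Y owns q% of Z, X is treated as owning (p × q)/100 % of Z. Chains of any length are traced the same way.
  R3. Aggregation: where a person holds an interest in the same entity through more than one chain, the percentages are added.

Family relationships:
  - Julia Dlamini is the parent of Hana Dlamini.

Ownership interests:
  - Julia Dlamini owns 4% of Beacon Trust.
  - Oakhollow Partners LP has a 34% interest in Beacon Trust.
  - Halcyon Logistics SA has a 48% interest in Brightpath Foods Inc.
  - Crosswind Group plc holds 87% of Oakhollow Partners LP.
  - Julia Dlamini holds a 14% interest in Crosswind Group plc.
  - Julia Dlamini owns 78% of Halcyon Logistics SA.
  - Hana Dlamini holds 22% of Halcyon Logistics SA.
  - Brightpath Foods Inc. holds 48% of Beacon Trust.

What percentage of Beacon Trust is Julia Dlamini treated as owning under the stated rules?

By parent–child attribution (R1), Julia Dlamini is treated as also owning Hana Dlamini's interest in Halcyon Logistics SA, giving 78% + 22% = 100%.
Chain via Crosswind Group plc → Oakhollow Partners LP (R2): 14% × 87% × 34% = 4.1412% of Beacon Trust.
Chain via Halcyon Logistics SA → Brightpath Foods Inc. (R2): 100% × 48% × 48% = 23.04% of Beacon Trust.
Direct interest in Beacon Trust: 4%.
Aggregating (R3): 4.1412% + 23.04% + 4% = 31.1812%.

31.1812%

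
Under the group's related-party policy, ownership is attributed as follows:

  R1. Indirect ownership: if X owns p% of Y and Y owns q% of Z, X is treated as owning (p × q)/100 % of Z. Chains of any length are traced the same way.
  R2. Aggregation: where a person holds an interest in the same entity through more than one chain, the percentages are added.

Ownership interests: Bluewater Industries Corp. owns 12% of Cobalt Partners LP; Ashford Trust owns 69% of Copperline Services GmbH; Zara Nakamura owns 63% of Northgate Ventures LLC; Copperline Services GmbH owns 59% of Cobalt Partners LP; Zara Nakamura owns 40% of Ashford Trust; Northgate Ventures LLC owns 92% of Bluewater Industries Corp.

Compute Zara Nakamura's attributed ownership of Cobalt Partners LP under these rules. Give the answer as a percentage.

23.2392%

Chain via Northgate Ventures LLC → Bluewater Industries Corp. (R1): 63% × 92% × 12% = 6.9552% of Cobalt Partners LP.
Chain via Ashford Trust → Copperline Services GmbH (R1): 40% × 69% × 59% = 16.284% of Cobalt Partners LP.
Aggregating (R2): 6.9552% + 16.284% = 23.2392%.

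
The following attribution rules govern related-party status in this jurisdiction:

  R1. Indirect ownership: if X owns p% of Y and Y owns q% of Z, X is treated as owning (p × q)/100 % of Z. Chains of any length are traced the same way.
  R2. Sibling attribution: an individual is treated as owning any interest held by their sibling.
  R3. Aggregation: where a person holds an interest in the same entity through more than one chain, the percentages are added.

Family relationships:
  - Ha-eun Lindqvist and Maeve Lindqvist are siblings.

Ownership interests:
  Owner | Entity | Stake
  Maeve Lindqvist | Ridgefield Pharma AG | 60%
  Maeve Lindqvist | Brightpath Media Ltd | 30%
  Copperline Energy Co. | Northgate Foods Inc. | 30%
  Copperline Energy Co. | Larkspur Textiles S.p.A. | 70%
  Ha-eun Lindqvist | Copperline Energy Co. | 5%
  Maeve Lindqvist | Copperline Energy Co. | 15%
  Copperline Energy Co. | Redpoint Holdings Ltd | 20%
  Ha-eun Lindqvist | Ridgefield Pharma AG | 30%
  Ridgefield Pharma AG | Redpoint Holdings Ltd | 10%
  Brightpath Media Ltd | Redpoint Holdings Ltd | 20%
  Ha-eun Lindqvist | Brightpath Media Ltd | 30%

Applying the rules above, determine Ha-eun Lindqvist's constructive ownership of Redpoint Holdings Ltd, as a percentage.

By sibling attribution (R2), Ha-eun Lindqvist is treated as also owning Maeve Lindqvist's interest in Copperline Energy Co, giving 5% + 15% = 20%.
By sibling attribution (R2), Ha-eun Lindqvist is treated as also owning Maeve Lindqvist's interest in Ridgefield Pharma AG, giving 30% + 60% = 90%.
By sibling attribution (R2), Ha-eun Lindqvist is treated as also owning Maeve Lindqvist's interest in Brightpath Media Ltd, giving 30% + 30% = 60%.
Chain via Copperline Energy Co. (R1): 20% × 20% = 4% of Redpoint Holdings Ltd.
Chain via Ridgefield Pharma AG (R1): 90% × 10% = 9% of Redpoint Holdings Ltd.
Chain via Brightpath Media Ltd (R1): 60% × 20% = 12% of Redpoint Holdings Ltd.
Aggregating (R3): 4% + 9% + 12% = 25%.

25%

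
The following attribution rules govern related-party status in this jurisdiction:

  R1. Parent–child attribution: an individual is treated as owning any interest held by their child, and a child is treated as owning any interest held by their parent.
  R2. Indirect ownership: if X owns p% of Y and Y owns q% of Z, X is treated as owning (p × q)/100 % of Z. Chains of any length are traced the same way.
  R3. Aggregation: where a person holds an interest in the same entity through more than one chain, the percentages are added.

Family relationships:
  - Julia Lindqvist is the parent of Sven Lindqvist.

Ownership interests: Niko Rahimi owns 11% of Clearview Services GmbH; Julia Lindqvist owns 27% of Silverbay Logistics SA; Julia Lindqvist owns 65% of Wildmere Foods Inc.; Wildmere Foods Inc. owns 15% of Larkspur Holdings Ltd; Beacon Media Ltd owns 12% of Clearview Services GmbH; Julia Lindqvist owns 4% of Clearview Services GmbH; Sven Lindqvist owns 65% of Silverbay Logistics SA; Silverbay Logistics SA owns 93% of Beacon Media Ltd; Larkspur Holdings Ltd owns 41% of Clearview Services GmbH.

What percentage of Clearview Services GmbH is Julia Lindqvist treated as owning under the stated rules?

By parent–child attribution (R1), Julia Lindqvist is treated as also owning Sven Lindqvist's interest in Silverbay Logistics SA, giving 27% + 65% = 92%.
Chain via Wildmere Foods Inc. → Larkspur Holdings Ltd (R2): 65% × 15% × 41% = 3.9975% of Clearview Services GmbH.
Chain via Silverbay Logistics SA → Beacon Media Ltd (R2): 92% × 93% × 12% = 10.2672% of Clearview Services GmbH.
Direct interest in Clearview Services GmbH: 4%.
Aggregating (R3): 3.9975% + 10.2672% + 4% = 18.2647%.

18.2647%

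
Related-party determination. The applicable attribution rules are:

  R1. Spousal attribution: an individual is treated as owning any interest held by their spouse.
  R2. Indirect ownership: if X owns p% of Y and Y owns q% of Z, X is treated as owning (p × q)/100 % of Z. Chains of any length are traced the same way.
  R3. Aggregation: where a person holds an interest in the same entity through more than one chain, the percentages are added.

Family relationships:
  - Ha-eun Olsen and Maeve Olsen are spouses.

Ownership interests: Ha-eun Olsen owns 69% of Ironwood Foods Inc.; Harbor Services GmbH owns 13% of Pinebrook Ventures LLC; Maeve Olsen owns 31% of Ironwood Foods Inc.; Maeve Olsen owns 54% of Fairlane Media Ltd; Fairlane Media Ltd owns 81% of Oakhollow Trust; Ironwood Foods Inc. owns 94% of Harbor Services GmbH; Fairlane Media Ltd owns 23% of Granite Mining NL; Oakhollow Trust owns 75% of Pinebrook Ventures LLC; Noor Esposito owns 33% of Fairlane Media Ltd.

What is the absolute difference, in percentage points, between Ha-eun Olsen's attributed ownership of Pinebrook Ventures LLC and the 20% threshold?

By spousal attribution (R1), Ha-eun Olsen is treated as also owning Maeve Olsen's interest in Ironwood Foods Inc, giving 69% + 31% = 100%.
By spousal attribution (R1), Ha-eun Olsen is treated as owning Maeve Olsen's 54% interest in Fairlane Media Ltd.
Chain via Ironwood Foods Inc. → Harbor Services GmbH (R2): 100% × 94% × 13% = 12.22% of Pinebrook Ventures LLC.
Chain via Fairlane Media Ltd → Oakhollow Trust (R2): 54% × 81% × 75% = 32.805% of Pinebrook Ventures LLC.
Aggregating (R3): 12.22% + 32.805% = 45.025%.
45.025% exceeds the 20% threshold by 25.025 percentage points.

25.025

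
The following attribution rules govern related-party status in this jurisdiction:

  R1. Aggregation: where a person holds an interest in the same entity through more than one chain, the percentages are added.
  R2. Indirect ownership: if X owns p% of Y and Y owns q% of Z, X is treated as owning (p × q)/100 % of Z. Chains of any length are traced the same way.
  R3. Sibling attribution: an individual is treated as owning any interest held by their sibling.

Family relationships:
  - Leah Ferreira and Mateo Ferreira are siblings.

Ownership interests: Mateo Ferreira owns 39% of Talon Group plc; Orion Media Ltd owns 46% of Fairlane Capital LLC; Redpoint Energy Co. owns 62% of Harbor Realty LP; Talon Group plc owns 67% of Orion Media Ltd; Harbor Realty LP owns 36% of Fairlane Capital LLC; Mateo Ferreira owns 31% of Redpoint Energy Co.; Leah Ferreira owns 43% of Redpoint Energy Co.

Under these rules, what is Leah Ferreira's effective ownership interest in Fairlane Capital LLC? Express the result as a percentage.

By sibling attribution (R3), Leah Ferreira is treated as also owning Mateo Ferreira's interest in Redpoint Energy Co, giving 43% + 31% = 74%.
By sibling attribution (R3), Leah Ferreira is treated as owning Mateo Ferreira's 39% interest in Talon Group plc.
Chain via Redpoint Energy Co. → Harbor Realty LP (R2): 74% × 62% × 36% = 16.5168% of Fairlane Capital LLC.
Chain via Talon Group plc → Orion Media Ltd (R2): 39% × 67% × 46% = 12.0198% of Fairlane Capital LLC.
Aggregating (R1): 16.5168% + 12.0198% = 28.5366%.

28.5366%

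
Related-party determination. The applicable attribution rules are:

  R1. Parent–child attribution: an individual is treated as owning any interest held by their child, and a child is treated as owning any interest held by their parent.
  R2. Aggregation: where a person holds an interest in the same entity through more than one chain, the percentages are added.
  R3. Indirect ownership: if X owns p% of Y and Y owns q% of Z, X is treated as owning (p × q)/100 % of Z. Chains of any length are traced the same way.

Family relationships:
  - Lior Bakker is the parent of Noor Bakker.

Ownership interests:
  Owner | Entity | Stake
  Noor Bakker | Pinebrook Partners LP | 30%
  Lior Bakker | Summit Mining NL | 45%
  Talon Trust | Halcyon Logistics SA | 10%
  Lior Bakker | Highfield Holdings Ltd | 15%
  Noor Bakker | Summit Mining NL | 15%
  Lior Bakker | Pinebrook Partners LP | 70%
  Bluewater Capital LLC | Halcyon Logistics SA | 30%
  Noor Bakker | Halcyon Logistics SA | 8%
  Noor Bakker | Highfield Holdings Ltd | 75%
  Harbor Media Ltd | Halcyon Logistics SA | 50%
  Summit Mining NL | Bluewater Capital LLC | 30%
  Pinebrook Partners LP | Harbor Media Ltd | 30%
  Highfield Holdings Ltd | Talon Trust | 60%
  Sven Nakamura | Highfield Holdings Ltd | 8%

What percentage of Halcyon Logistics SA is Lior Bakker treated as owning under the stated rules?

By parent–child attribution (R1), Lior Bakker is treated as also owning Noor Bakker's interest in Highfield Holdings Ltd, giving 15% + 75% = 90%.
By parent–child attribution (R1), Lior Bakker is treated as also owning Noor Bakker's interest in Summit Mining NL, giving 45% + 15% = 60%.
By parent–child attribution (R1), Lior Bakker is treated as also owning Noor Bakker's interest in Pinebrook Partners LP, giving 70% + 30% = 100%.
By parent–child attribution (R1), Lior Bakker is treated as owning Noor Bakker's 8% interest in Halcyon Logistics SA.
Chain via Highfield Holdings Ltd → Talon Trust (R3): 90% × 60% × 10% = 5.4% of Halcyon Logistics SA.
Chain via Summit Mining NL → Bluewater Capital LLC (R3): 60% × 30% × 30% = 5.4% of Halcyon Logistics SA.
Chain via Pinebrook Partners LP → Harbor Media Ltd (R3): 100% × 30% × 50% = 15% of Halcyon Logistics SA.
Direct interest in Halcyon Logistics SA: 8%.
Aggregating (R2): 5.4% + 5.4% + 15% + 8% = 33.8%.

33.8%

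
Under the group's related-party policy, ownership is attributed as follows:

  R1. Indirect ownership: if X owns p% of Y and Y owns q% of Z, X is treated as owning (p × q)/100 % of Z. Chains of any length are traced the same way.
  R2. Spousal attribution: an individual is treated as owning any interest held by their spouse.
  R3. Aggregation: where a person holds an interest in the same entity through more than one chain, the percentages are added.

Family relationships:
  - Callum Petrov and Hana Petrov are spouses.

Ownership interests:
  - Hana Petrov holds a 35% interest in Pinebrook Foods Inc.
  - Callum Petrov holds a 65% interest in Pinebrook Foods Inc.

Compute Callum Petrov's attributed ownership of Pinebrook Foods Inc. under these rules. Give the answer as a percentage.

100%

By spousal attribution (R2), Callum Petrov is treated as also owning Hana Petrov's interest in Pinebrook Foods Inc, giving 65% + 35% = 100%.
Direct interest in Pinebrook Foods Inc: 100%.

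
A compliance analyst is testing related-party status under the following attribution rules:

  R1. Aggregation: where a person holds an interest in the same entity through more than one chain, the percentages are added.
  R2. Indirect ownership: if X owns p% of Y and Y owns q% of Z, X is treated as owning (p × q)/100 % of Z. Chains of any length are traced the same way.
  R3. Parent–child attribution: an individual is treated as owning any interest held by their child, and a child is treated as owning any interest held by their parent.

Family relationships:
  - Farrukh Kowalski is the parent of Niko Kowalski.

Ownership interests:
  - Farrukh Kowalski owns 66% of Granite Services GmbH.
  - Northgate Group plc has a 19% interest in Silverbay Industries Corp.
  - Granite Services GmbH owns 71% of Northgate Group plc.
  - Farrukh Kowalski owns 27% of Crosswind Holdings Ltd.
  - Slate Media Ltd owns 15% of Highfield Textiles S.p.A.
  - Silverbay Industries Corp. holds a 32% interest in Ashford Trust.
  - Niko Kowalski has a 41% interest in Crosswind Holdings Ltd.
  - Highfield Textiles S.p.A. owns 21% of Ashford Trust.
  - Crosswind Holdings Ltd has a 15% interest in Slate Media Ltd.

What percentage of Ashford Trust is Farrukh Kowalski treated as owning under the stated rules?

3.170388%

By parent–child attribution (R3), Farrukh Kowalski is treated as also owning Niko Kowalski's interest in Crosswind Holdings Ltd, giving 27% + 41% = 68%.
Chain via Crosswind Holdings Ltd → Slate Media Ltd → Highfield Textiles S.p.A. (R2): 68% × 15% × 15% × 21% = 0.3213% of Ashford Trust.
Chain via Granite Services GmbH → Northgate Group plc → Silverbay Industries Corp. (R2): 66% × 71% × 19% × 32% = 2.849088% of Ashford Trust.
Aggregating (R1): 0.3213% + 2.849088% = 3.170388%.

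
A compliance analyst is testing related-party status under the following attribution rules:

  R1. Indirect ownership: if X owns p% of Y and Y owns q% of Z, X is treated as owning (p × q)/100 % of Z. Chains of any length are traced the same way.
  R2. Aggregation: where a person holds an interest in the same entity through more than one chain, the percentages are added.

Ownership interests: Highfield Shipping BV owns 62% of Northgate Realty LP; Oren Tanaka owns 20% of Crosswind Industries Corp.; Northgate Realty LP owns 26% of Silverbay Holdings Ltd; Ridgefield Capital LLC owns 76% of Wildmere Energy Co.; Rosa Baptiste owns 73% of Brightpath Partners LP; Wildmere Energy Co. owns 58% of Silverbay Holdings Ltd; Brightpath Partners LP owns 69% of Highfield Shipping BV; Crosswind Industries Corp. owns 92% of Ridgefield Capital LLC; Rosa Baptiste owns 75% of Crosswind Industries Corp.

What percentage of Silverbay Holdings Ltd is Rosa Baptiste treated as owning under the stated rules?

38.534844%

Chain via Brightpath Partners LP → Highfield Shipping BV → Northgate Realty LP (R1): 73% × 69% × 62% × 26% = 8.119644% of Silverbay Holdings Ltd.
Chain via Crosswind Industries Corp. → Ridgefield Capital LLC → Wildmere Energy Co. (R1): 75% × 92% × 76% × 58% = 30.4152% of Silverbay Holdings Ltd.
Aggregating (R2): 8.119644% + 30.4152% = 38.534844%.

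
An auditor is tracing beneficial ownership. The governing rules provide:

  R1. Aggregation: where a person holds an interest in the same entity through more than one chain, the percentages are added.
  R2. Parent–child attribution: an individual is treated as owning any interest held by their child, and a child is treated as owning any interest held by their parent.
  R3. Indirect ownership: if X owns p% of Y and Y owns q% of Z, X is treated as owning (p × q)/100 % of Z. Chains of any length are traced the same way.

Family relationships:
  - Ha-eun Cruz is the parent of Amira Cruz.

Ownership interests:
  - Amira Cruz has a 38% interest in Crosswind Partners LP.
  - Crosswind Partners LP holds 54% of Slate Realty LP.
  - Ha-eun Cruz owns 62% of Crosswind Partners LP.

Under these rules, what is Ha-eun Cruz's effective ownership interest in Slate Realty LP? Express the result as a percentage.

By parent–child attribution (R2), Ha-eun Cruz is treated as also owning Amira Cruz's interest in Crosswind Partners LP, giving 62% + 38% = 100%.
Chain via Crosswind Partners LP (R3): 100% × 54% = 54% of Slate Realty LP.

54%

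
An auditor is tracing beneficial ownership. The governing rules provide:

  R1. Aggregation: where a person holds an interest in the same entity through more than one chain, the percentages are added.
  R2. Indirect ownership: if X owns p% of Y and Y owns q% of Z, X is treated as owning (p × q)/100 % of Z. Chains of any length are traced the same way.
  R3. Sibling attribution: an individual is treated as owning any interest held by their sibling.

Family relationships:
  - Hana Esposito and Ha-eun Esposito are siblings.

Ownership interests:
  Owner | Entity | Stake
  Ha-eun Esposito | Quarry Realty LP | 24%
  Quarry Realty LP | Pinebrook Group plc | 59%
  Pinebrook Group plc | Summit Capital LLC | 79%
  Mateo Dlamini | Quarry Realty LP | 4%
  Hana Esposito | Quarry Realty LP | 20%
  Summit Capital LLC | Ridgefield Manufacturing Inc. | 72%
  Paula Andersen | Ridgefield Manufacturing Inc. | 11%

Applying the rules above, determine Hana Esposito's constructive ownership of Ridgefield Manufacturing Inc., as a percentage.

14.766048%

By sibling attribution (R3), Hana Esposito is treated as also owning Ha-eun Esposito's interest in Quarry Realty LP, giving 20% + 24% = 44%.
Chain via Quarry Realty LP → Pinebrook Group plc → Summit Capital LLC (R2): 44% × 59% × 79% × 72% = 14.766048% of Ridgefield Manufacturing Inc.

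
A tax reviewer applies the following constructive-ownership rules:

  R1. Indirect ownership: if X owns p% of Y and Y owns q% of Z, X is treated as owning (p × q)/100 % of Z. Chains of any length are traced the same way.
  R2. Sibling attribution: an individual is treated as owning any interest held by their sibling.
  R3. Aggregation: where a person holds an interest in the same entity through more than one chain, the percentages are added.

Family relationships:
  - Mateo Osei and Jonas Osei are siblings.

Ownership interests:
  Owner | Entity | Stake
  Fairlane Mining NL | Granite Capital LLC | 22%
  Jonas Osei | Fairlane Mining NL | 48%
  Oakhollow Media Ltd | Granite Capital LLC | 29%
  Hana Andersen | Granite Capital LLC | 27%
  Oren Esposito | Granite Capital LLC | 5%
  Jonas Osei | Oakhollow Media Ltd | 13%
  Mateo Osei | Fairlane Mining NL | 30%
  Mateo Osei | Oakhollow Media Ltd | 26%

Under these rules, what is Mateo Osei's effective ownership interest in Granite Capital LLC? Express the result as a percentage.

By sibling attribution (R2), Mateo Osei is treated as also owning Jonas Osei's interest in Oakhollow Media Ltd, giving 26% + 13% = 39%.
By sibling attribution (R2), Mateo Osei is treated as also owning Jonas Osei's interest in Fairlane Mining NL, giving 30% + 48% = 78%.
Chain via Oakhollow Media Ltd (R1): 39% × 29% = 11.31% of Granite Capital LLC.
Chain via Fairlane Mining NL (R1): 78% × 22% = 17.16% of Granite Capital LLC.
Aggregating (R3): 11.31% + 17.16% = 28.47%.

28.47%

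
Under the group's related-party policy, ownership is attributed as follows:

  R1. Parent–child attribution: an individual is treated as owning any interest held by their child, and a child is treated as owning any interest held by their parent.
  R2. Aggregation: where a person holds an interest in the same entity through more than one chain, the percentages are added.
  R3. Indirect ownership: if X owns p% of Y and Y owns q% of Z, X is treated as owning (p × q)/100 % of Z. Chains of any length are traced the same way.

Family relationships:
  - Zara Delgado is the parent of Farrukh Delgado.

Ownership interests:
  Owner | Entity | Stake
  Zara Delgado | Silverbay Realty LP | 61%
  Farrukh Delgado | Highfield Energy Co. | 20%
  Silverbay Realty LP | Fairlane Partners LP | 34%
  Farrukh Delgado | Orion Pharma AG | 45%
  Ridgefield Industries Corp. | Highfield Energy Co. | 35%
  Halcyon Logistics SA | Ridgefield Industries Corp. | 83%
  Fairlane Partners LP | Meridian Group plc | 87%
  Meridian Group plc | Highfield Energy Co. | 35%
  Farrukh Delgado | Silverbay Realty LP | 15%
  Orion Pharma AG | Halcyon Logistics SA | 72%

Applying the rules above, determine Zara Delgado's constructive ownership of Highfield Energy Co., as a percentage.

37.28048%

By parent–child attribution (R1), Zara Delgado is treated as also owning Farrukh Delgado's interest in Silverbay Realty LP, giving 61% + 15% = 76%.
By parent–child attribution (R1), Zara Delgado is treated as owning Farrukh Delgado's 45% interest in Orion Pharma AG.
By parent–child attribution (R1), Zara Delgado is treated as owning Farrukh Delgado's 20% interest in Highfield Energy Co.
Chain via Silverbay Realty LP → Fairlane Partners LP → Meridian Group plc (R3): 76% × 34% × 87% × 35% = 7.86828% of Highfield Energy Co.
Chain via Orion Pharma AG → Halcyon Logistics SA → Ridgefield Industries Corp. (R3): 45% × 72% × 83% × 35% = 9.4122% of Highfield Energy Co.
Direct interest in Highfield Energy Co: 20%.
Aggregating (R2): 7.86828% + 9.4122% + 20% = 37.28048%.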